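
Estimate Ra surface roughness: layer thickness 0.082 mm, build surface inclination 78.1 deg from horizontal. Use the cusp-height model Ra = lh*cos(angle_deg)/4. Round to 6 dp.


Ra = 0.082 * cos(78.1) / 4 = 0.004227 mm


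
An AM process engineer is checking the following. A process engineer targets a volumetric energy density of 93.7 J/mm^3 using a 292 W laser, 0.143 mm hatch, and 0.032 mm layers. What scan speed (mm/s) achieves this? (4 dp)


v = 292 / (93.7*0.143*0.032) = 681.0159 mm/s


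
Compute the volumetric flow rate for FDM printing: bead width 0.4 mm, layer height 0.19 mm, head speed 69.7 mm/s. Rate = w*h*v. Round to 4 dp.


Rate = 0.4 * 0.19 * 69.7 = 5.2972 mm^3/s


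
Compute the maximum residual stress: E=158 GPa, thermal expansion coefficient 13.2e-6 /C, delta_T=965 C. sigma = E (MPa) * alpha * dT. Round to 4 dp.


sigma = 158*1000 * 13.2e-6 * 965 = 2012.604 MPa


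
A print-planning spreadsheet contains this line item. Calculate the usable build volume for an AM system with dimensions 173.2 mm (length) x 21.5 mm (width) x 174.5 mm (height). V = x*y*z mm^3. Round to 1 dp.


V = 173.2 * 21.5 * 174.5 = 649803.1 mm^3


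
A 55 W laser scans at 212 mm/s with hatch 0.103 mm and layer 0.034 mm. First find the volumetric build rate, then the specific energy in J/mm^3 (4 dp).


Build rate = 212 * 0.103 * 0.034 = 0.742424 mm^3/s
SE = 55 / 0.742424 = 74.0817 J/mm^3


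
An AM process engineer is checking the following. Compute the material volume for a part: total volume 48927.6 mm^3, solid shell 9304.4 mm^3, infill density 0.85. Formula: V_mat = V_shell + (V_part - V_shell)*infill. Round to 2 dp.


V_infill = (48927.6 - 9304.4) * 0.85 = 33679.72
V_total = 9304.4 + 33679.72 = 42984.12 mm^3


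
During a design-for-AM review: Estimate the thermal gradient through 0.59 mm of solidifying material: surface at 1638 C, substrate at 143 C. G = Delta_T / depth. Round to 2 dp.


G = (1638-143)/0.59 = 2533.9 C/mm


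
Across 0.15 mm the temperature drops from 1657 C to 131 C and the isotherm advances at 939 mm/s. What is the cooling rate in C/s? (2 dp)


G = (1657-131)/0.15 = 10173.33333333 C/mm
CR = 10173.33333333 * 939 = 9552760.0 C/s


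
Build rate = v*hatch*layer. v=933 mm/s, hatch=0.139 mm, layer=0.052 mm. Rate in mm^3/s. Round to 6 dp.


Rate = 933 * 0.139 * 0.052 = 6.743724 mm^3/s


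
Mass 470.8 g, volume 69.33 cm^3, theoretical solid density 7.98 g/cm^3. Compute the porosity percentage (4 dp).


rho_part = 470.8 / 69.33 = 6.79071109 g/cm^3
Porosity = (1 - 6.79071109/7.98)*100 = 14.9034 %


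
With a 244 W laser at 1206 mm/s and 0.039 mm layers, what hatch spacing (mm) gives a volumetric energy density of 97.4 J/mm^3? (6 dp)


h = 244 / (97.4*1206*0.039) = 0.053262 mm


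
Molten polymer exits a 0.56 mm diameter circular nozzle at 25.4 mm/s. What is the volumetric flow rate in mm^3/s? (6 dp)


A = pi*(0.56/2)^2 = 0.24630086 mm^2
Q = 0.24630086 * 25.4 = 6.256042 mm^3/s


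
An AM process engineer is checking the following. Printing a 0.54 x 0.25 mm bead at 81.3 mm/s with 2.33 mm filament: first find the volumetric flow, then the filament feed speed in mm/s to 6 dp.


Q = 0.54 * 0.25 * 81.3 = 10.9755 mm^3/s
A_fil = pi*(2.33/2)^2 = 4.26384809 mm^2
v_feed = 10.9755 / 4.26384809 = 2.574083 mm/s


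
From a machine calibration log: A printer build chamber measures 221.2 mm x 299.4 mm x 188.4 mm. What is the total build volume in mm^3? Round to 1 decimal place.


V = 221.2 * 299.4 * 188.4 = 12477219.6 mm^3


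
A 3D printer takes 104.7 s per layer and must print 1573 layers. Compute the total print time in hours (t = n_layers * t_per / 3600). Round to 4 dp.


t = 1573 * 104.7 / 3600 = 45.7481 hrs


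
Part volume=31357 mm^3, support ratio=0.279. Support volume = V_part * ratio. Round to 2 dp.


V_support = 31357 * 0.279 = 8748.6 mm^3


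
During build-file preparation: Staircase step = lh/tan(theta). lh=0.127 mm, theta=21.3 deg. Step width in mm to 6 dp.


step = 0.127 / tan(21.3) = 0.325738 mm


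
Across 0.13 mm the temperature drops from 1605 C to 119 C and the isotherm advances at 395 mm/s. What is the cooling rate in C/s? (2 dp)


G = (1605-119)/0.13 = 11430.76923077 C/mm
CR = 11430.76923077 * 395 = 4515153.85 C/s


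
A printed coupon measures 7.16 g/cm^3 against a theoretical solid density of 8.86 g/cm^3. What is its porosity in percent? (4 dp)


Porosity = (1-7.16/8.86)*100 = 19.1874 %


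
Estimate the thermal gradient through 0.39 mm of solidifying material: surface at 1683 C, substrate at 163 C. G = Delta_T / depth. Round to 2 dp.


G = (1683-163)/0.39 = 3897.44 C/mm


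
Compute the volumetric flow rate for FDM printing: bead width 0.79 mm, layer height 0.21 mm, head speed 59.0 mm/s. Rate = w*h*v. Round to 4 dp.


Rate = 0.79 * 0.21 * 59.0 = 9.7881 mm^3/s


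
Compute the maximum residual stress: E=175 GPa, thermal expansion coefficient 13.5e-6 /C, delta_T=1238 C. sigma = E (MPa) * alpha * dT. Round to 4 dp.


sigma = 175*1000 * 13.5e-6 * 1238 = 2924.775 MPa


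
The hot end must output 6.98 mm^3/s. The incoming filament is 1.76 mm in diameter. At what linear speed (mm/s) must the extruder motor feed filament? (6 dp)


A = pi*(1.76/2)^2 = 2.432849
v = 6.98 / 2.432849 = 2.869064 mm/s


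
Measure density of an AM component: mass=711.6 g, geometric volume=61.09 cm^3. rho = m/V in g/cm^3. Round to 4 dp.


rho = 711.6 / 61.09 = 11.6484 g/cm^3


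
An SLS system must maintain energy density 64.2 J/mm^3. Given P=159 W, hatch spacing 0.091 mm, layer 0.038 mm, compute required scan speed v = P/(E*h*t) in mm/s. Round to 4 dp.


v = 159 / (64.2*0.091*0.038) = 716.2046 mm/s


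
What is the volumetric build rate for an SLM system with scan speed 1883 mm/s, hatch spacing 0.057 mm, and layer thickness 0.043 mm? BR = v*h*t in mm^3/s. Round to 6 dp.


Rate = 1883 * 0.057 * 0.043 = 4.615233 mm^3/s


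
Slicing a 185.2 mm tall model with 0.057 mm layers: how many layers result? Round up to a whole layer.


Layers = ceil(185.2/0.057) = 3250


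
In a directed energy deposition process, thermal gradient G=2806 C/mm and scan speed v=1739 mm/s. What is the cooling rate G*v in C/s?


CR = 2806 * 1739 = 4879634 C/s


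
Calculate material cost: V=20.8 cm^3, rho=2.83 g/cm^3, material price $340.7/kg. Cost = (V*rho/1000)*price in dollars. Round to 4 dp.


Mass = 20.8*2.83/1000 = 0.058864 kg
Cost = 0.058864 * 340.7 = 20.055 $


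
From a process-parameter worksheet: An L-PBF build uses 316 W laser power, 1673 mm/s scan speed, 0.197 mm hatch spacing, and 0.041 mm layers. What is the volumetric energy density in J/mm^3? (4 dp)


E = 316 / (1673*0.197*0.041) = 23.3852 J/mm^3


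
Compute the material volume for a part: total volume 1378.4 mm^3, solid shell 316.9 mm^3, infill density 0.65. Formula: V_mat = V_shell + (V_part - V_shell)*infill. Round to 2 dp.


V_infill = (1378.4 - 316.9) * 0.65 = 689.98
V_total = 316.9 + 689.98 = 1006.88 mm^3


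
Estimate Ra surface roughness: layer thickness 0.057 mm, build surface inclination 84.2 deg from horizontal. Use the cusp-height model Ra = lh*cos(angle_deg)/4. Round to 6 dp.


Ra = 0.057 * cos(84.2) / 4 = 0.00144 mm


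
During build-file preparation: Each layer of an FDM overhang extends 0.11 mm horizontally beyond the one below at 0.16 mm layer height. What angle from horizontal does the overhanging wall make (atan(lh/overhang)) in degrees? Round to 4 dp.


angle = atan(0.16/0.11) = 55.4915 degrees


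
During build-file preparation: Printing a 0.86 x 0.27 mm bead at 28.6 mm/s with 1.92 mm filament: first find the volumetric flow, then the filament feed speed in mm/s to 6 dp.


Q = 0.86 * 0.27 * 28.6 = 6.64092 mm^3/s
A_fil = pi*(1.92/2)^2 = 2.89529179 mm^2
v_feed = 6.64092 / 2.89529179 = 2.293696 mm/s


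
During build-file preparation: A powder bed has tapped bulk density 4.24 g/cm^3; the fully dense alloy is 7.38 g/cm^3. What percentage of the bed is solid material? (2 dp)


Packing = (4.24/7.38)*100 = 57.45 %


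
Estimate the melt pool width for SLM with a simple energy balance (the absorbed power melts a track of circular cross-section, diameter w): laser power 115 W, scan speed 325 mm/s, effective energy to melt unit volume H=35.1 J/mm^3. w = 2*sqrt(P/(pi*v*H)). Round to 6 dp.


w = 2*sqrt(115/(pi*325*35.1)) = 0.113294 mm


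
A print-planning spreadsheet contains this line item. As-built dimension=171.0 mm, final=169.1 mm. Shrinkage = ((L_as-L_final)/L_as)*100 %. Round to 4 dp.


Shrinkage = ((171.0-169.1)/171.0)*100 = 1.1111 %


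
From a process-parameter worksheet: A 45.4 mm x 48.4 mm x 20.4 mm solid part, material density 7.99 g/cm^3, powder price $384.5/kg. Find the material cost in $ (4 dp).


V = 45.4 * 48.4 * 20.4 = 44826.144 mm^3 = 44.826144 cm^3
Mass = 44.826144 * 7.99 / 1000 = 0.35816089 kg
Cost = 0.35816089 * 384.5 = 137.7129 $


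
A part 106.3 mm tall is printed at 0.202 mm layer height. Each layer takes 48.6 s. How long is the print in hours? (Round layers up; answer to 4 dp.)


Layers = ceil(106.3/0.202) = 527
t = 527 * 48.6 / 3600 = 7.1145 hrs


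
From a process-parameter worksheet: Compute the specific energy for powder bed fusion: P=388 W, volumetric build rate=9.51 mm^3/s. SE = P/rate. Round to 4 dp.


SE = 388 / 9.51 = 40.7992 J/mm^3


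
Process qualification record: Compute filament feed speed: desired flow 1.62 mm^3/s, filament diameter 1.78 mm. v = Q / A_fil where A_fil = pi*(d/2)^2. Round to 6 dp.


A = pi*(1.78/2)^2 = 2.488456
v = 1.62 / 2.488456 = 0.651006 mm/s


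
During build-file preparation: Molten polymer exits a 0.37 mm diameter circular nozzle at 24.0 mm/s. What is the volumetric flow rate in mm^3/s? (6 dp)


A = pi*(0.37/2)^2 = 0.10752101 mm^2
Q = 0.10752101 * 24.0 = 2.580504 mm^3/s


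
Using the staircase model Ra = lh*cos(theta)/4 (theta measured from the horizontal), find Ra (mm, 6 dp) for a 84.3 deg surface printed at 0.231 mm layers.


Ra = 0.231 * cos(84.3) / 4 = 0.005736 mm


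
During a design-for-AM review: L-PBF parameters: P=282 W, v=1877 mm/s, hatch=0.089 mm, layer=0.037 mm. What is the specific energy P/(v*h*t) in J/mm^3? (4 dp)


Build rate = 1877 * 0.089 * 0.037 = 6.180961 mm^3/s
SE = 282 / 6.180961 = 45.624 J/mm^3


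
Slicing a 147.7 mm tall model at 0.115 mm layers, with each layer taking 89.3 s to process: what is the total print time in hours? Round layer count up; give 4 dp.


Layers = ceil(147.7/0.115) = 1285
t = 1285 * 89.3 / 3600 = 31.8751 hrs


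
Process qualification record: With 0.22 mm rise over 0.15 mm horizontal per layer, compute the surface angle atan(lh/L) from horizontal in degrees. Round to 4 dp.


angle = atan(0.22/0.15) = 55.7131 degrees


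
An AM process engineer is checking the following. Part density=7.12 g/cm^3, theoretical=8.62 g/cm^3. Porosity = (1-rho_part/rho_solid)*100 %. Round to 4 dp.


Porosity = (1-7.12/8.62)*100 = 17.4014 %


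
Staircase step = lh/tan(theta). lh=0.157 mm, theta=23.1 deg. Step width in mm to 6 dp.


step = 0.157 / tan(23.1) = 0.368081 mm


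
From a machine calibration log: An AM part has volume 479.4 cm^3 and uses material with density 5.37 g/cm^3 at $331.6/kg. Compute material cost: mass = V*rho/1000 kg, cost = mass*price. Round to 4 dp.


Mass = 479.4*5.37/1000 = 2.574378 kg
Cost = 2.574378 * 331.6 = 853.6637 $


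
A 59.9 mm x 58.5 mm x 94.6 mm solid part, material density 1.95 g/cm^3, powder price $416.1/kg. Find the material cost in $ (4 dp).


V = 59.9 * 58.5 * 94.6 = 331492.59 mm^3 = 331.49259 cm^3
Mass = 331.49259 * 1.95 / 1000 = 0.64641055 kg
Cost = 0.64641055 * 416.1 = 268.9714 $


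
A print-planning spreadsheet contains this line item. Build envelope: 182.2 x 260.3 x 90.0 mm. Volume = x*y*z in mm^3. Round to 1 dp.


V = 182.2 * 260.3 * 90.0 = 4268399.4 mm^3


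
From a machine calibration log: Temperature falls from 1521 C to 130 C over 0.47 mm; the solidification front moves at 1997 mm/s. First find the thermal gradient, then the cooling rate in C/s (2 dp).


G = (1521-130)/0.47 = 2959.57446809 C/mm
CR = 2959.57446809 * 1997 = 5910270.21 C/s


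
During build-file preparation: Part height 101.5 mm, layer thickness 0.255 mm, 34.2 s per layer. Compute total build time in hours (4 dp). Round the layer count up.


Layers = ceil(101.5/0.255) = 399
t = 399 * 34.2 / 3600 = 3.7905 hrs


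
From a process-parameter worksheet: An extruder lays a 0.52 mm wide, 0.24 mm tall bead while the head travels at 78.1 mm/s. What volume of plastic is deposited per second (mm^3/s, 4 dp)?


Rate = 0.52 * 0.24 * 78.1 = 9.7469 mm^3/s


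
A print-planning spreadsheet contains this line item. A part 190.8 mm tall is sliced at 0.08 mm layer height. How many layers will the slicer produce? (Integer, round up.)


Layers = ceil(190.8/0.08) = 2385


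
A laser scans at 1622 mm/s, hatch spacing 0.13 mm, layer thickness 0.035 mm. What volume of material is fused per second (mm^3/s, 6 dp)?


Rate = 1622 * 0.13 * 0.035 = 7.3801 mm^3/s


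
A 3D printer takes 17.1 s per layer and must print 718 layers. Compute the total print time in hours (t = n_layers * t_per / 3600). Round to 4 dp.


t = 718 * 17.1 / 3600 = 3.4105 hrs


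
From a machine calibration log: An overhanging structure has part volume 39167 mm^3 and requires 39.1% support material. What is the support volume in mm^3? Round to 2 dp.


V_support = 39167 * 0.391 = 15314.3 mm^3


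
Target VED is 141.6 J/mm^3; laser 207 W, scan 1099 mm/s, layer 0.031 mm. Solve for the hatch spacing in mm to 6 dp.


h = 207 / (141.6*1099*0.031) = 0.042909 mm


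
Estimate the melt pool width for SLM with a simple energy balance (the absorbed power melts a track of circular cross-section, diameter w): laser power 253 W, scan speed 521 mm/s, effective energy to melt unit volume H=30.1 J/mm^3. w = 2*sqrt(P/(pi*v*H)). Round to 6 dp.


w = 2*sqrt(253/(pi*521*30.1)) = 0.143322 mm


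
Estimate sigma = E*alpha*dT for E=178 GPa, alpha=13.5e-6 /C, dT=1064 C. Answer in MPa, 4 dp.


sigma = 178*1000 * 13.5e-6 * 1064 = 2556.792 MPa


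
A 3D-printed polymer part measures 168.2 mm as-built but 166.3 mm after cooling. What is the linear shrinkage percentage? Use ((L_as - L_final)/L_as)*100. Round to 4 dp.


Shrinkage = ((168.2-166.3)/168.2)*100 = 1.1296 %


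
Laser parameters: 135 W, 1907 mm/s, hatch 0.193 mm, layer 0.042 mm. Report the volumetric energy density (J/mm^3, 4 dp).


E = 135 / (1907*0.193*0.042) = 8.7333 J/mm^3


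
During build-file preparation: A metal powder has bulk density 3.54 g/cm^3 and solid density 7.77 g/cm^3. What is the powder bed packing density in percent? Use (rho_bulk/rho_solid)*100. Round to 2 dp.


Packing = (3.54/7.77)*100 = 45.56 %


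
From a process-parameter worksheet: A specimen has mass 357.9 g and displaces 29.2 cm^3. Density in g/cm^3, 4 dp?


rho = 357.9 / 29.2 = 12.2568 g/cm^3


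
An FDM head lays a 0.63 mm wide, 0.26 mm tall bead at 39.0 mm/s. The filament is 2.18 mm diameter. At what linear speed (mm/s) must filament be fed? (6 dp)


Q = 0.63 * 0.26 * 39.0 = 6.3882 mm^3/s
A_fil = pi*(2.18/2)^2 = 3.73252623 mm^2
v_feed = 6.3882 / 3.73252623 = 1.711495 mm/s


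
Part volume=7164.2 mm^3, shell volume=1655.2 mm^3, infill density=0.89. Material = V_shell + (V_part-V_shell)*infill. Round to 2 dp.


V_infill = (7164.2 - 1655.2) * 0.89 = 4903.01
V_total = 1655.2 + 4903.01 = 6558.21 mm^3


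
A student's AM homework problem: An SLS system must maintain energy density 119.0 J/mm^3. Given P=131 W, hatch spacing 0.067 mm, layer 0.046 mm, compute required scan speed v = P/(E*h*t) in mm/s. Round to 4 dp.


v = 131 / (119.0*0.067*0.046) = 357.1838 mm/s


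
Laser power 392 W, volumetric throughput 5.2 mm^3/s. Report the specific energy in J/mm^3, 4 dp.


SE = 392 / 5.2 = 75.3846 J/mm^3


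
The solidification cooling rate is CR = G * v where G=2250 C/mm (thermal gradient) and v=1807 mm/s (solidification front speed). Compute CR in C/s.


CR = 2250 * 1807 = 4065750 C/s


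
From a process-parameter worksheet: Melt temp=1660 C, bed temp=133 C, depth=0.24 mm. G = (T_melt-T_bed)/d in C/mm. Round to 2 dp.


G = (1660-133)/0.24 = 6362.5 C/mm


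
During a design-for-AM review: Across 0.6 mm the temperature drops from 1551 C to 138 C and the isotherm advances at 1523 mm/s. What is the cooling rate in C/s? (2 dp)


G = (1551-138)/0.6 = 2355.0 C/mm
CR = 2355.0 * 1523 = 3586665.0 C/s


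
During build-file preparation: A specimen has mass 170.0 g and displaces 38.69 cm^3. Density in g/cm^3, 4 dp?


rho = 170.0 / 38.69 = 4.3939 g/cm^3


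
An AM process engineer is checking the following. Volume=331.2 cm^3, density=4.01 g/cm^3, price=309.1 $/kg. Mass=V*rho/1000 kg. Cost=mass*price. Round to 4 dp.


Mass = 331.2*4.01/1000 = 1.328112 kg
Cost = 1.328112 * 309.1 = 410.5194 $


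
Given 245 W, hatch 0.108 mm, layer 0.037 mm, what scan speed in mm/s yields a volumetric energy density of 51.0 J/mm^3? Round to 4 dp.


v = 245 / (51.0*0.108*0.037) = 1202.1826 mm/s


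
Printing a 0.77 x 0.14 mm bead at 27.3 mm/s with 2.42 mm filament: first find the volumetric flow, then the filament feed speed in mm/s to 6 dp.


Q = 0.77 * 0.14 * 27.3 = 2.94294 mm^3/s
A_fil = pi*(2.42/2)^2 = 4.5996058 mm^2
v_feed = 2.94294 / 4.5996058 = 0.639824 mm/s


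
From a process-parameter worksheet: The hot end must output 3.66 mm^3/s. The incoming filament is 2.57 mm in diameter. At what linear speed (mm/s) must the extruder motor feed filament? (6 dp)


A = pi*(2.57/2)^2 = 5.187476
v = 3.66 / 5.187476 = 0.705545 mm/s


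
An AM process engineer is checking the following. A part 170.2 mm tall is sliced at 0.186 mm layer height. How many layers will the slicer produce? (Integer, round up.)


Layers = ceil(170.2/0.186) = 916


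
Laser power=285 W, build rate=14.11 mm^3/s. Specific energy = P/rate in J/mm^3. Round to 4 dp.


SE = 285 / 14.11 = 20.1984 J/mm^3


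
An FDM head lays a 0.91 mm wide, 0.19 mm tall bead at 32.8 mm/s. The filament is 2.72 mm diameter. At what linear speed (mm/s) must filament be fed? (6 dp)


Q = 0.91 * 0.19 * 32.8 = 5.67112 mm^3/s
A_fil = pi*(2.72/2)^2 = 5.81068977 mm^2
v_feed = 5.67112 / 5.81068977 = 0.975981 mm/s


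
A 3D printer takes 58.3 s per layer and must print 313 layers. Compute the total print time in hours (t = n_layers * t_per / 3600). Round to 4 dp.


t = 313 * 58.3 / 3600 = 5.0689 hrs


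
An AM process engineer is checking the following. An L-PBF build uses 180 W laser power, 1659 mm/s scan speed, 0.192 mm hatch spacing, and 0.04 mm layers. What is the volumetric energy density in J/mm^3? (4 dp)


E = 180 / (1659*0.192*0.04) = 14.1275 J/mm^3


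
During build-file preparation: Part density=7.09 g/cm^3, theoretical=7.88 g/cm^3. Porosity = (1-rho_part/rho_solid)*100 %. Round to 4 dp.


Porosity = (1-7.09/7.88)*100 = 10.0254 %


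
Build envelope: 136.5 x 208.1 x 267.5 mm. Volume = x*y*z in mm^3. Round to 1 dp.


V = 136.5 * 208.1 * 267.5 = 7598511.4 mm^3


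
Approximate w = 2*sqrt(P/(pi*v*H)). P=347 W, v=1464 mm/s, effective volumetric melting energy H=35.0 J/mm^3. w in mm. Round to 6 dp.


w = 2*sqrt(347/(pi*1464*35.0)) = 0.092857 mm


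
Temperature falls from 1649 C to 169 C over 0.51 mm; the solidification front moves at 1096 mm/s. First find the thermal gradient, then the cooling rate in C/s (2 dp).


G = (1649-169)/0.51 = 2901.96078431 C/mm
CR = 2901.96078431 * 1096 = 3180549.02 C/s


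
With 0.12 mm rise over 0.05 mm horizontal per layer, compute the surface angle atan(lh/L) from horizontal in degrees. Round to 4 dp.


angle = atan(0.12/0.05) = 67.3801 degrees


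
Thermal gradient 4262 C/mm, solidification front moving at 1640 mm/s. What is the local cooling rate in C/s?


CR = 4262 * 1640 = 6989680 C/s


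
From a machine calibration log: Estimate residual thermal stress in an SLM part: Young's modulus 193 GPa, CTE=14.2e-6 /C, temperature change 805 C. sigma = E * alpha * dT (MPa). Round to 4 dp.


sigma = 193*1000 * 14.2e-6 * 805 = 2206.183 MPa


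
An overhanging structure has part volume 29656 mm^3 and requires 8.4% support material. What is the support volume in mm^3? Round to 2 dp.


V_support = 29656 * 0.084 = 2491.1 mm^3


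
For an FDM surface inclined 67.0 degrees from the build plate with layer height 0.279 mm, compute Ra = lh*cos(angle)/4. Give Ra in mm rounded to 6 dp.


Ra = 0.279 * cos(67.0) / 4 = 0.027253 mm


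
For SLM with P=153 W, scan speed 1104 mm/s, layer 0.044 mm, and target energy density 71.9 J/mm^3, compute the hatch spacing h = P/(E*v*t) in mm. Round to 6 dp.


h = 153 / (71.9*1104*0.044) = 0.043807 mm


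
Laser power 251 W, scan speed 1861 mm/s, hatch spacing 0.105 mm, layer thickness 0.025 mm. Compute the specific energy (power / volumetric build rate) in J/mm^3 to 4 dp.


Build rate = 1861 * 0.105 * 0.025 = 4.885125 mm^3/s
SE = 251 / 4.885125 = 51.3805 J/mm^3


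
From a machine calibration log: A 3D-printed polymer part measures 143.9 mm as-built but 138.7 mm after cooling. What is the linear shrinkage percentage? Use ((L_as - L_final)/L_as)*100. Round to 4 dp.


Shrinkage = ((143.9-138.7)/143.9)*100 = 3.6136 %


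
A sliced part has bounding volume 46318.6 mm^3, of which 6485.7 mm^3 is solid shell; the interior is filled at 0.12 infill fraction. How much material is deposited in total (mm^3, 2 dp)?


V_infill = (46318.6 - 6485.7) * 0.12 = 4779.95
V_total = 6485.7 + 4779.95 = 11265.65 mm^3


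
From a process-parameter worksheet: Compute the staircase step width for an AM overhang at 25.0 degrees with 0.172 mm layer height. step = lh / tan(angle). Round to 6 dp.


step = 0.172 / tan(25.0) = 0.368855 mm


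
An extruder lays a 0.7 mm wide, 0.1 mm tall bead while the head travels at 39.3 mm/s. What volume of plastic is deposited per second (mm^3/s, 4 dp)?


Rate = 0.7 * 0.1 * 39.3 = 2.751 mm^3/s


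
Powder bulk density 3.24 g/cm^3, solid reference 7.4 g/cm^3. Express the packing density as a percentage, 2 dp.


Packing = (3.24/7.4)*100 = 43.78 %


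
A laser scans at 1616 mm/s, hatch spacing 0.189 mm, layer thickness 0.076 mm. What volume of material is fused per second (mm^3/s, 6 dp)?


Rate = 1616 * 0.189 * 0.076 = 23.212224 mm^3/s


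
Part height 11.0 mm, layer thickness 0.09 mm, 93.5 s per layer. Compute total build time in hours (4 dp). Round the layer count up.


Layers = ceil(11.0/0.09) = 123
t = 123 * 93.5 / 3600 = 3.1946 hrs


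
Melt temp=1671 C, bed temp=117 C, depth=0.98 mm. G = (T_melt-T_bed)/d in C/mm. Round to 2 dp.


G = (1671-117)/0.98 = 1585.71 C/mm


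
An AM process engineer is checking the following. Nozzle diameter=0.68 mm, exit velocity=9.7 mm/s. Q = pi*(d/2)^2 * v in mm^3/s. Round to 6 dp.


A = pi*(0.68/2)^2 = 0.36316811 mm^2
Q = 0.36316811 * 9.7 = 3.522731 mm^3/s


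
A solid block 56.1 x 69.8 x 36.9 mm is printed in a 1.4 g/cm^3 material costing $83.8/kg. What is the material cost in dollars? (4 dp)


V = 56.1 * 69.8 * 36.9 = 144492.282 mm^3 = 144.492282 cm^3
Mass = 144.492282 * 1.4 / 1000 = 0.20228919 kg
Cost = 0.20228919 * 83.8 = 16.9518 $


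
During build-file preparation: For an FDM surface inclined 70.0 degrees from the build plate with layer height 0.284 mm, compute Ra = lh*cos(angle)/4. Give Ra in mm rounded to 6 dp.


Ra = 0.284 * cos(70.0) / 4 = 0.024283 mm


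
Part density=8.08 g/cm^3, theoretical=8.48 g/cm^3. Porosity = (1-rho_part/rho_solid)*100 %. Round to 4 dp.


Porosity = (1-8.08/8.48)*100 = 4.717 %


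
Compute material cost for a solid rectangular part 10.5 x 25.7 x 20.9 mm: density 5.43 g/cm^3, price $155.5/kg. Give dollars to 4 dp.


V = 10.5 * 25.7 * 20.9 = 5639.865 mm^3 = 5.639865 cm^3
Mass = 5.639865 * 5.43 / 1000 = 0.03062447 kg
Cost = 0.03062447 * 155.5 = 4.7621 $


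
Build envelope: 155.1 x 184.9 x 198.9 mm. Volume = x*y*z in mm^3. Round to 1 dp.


V = 155.1 * 184.9 * 198.9 = 5704052.2 mm^3


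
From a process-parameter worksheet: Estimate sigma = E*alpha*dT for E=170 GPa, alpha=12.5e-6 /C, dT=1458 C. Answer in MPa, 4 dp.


sigma = 170*1000 * 12.5e-6 * 1458 = 3098.25 MPa


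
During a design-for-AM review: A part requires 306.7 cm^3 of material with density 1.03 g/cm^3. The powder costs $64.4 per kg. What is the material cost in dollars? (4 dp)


Mass = 306.7*1.03/1000 = 0.315901 kg
Cost = 0.315901 * 64.4 = 20.344 $


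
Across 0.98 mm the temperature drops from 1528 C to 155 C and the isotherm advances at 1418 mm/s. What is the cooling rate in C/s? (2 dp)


G = (1528-155)/0.98 = 1401.02040816 C/mm
CR = 1401.02040816 * 1418 = 1986646.94 C/s


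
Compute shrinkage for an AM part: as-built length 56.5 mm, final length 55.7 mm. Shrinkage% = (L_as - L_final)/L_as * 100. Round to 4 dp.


Shrinkage = ((56.5-55.7)/56.5)*100 = 1.4159 %


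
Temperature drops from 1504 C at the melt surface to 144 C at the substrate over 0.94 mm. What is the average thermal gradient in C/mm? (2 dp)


G = (1504-144)/0.94 = 1446.81 C/mm


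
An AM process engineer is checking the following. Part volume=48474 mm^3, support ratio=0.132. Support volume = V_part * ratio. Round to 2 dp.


V_support = 48474 * 0.132 = 6398.57 mm^3


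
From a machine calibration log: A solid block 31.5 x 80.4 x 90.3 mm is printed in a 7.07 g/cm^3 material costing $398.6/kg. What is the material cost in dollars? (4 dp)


V = 31.5 * 80.4 * 90.3 = 228693.78 mm^3 = 228.69378 cm^3
Mass = 228.69378 * 7.07 / 1000 = 1.61686502 kg
Cost = 1.61686502 * 398.6 = 644.4824 $


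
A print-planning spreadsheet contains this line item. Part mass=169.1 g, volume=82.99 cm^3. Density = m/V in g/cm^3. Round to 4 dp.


rho = 169.1 / 82.99 = 2.0376 g/cm^3


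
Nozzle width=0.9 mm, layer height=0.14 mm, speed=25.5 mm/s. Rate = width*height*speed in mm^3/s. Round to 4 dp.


Rate = 0.9 * 0.14 * 25.5 = 3.213 mm^3/s


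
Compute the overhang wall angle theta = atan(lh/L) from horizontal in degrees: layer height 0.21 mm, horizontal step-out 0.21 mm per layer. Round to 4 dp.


angle = atan(0.21/0.21) = 45.0 degrees


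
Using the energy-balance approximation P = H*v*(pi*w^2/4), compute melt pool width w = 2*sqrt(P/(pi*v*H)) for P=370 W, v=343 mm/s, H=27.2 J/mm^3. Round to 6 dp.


w = 2*sqrt(370/(pi*343*27.2)) = 0.224711 mm


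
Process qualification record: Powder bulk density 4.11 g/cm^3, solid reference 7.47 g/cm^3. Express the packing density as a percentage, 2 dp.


Packing = (4.11/7.47)*100 = 55.02 %


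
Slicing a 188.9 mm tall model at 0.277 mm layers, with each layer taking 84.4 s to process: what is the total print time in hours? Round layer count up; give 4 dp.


Layers = ceil(188.9/0.277) = 682
t = 682 * 84.4 / 3600 = 15.9891 hrs


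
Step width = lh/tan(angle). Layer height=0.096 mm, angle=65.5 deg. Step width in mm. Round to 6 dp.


step = 0.096 / tan(65.5) = 0.04375 mm


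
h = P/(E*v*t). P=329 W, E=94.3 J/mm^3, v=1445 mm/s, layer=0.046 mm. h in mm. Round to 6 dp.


h = 329 / (94.3*1445*0.046) = 0.052488 mm


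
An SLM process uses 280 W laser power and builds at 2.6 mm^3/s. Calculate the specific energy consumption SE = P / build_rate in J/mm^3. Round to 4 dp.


SE = 280 / 2.6 = 107.6923 J/mm^3


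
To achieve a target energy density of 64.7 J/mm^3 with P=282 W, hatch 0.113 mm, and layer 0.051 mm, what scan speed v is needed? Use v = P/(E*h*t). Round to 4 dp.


v = 282 / (64.7*0.113*0.051) = 756.3037 mm/s


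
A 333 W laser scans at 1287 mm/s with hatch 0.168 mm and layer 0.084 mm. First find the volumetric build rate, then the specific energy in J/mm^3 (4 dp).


Build rate = 1287 * 0.168 * 0.084 = 18.162144 mm^3/s
SE = 333 / 18.162144 = 18.3348 J/mm^3


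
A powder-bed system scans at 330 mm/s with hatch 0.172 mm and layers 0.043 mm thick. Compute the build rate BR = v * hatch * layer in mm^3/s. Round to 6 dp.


Rate = 330 * 0.172 * 0.043 = 2.44068 mm^3/s


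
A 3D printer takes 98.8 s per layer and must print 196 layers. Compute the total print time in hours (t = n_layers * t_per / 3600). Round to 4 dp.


t = 196 * 98.8 / 3600 = 5.3791 hrs


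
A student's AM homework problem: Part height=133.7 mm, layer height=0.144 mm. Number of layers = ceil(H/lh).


Layers = ceil(133.7/0.144) = 929


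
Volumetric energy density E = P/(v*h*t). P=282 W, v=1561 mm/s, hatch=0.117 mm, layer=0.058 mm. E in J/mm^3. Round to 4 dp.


E = 282 / (1561*0.117*0.058) = 26.6215 J/mm^3


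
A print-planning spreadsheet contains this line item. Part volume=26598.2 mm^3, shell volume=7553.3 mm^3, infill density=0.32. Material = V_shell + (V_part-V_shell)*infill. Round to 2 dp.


V_infill = (26598.2 - 7553.3) * 0.32 = 6094.37
V_total = 7553.3 + 6094.37 = 13647.67 mm^3


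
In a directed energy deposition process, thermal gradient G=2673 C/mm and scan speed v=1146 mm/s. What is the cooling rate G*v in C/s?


CR = 2673 * 1146 = 3063258 C/s


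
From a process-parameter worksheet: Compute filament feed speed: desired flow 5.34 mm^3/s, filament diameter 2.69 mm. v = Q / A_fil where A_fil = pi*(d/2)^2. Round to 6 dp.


A = pi*(2.69/2)^2 = 5.68322
v = 5.34 / 5.68322 = 0.939608 mm/s


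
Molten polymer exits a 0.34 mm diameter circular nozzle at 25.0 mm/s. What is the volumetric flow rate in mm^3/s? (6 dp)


A = pi*(0.34/2)^2 = 0.09079203 mm^2
Q = 0.09079203 * 25.0 = 2.269801 mm^3/s


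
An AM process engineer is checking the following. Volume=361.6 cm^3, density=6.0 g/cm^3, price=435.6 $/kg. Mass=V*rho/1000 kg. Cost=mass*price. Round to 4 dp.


Mass = 361.6*6.0/1000 = 2.1696 kg
Cost = 2.1696 * 435.6 = 945.0778 $


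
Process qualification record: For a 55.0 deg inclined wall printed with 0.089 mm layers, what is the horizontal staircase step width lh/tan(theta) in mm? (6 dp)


step = 0.089 / tan(55.0) = 0.062318 mm


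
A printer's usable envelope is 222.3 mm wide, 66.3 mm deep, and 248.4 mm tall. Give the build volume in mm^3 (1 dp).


V = 222.3 * 66.3 * 248.4 = 3661040.9 mm^3


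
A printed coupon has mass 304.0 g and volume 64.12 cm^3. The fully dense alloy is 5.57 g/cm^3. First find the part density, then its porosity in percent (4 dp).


rho_part = 304.0 / 64.12 = 4.74111042 g/cm^3
Porosity = (1 - 4.74111042/5.57)*100 = 14.8813 %


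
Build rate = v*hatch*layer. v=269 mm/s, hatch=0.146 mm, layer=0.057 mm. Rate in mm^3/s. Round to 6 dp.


Rate = 269 * 0.146 * 0.057 = 2.238618 mm^3/s


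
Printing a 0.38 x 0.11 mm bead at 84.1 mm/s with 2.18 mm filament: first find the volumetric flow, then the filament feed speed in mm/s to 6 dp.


Q = 0.38 * 0.11 * 84.1 = 3.51538 mm^3/s
A_fil = pi*(2.18/2)^2 = 3.73252623 mm^2
v_feed = 3.51538 / 3.73252623 = 0.941823 mm/s


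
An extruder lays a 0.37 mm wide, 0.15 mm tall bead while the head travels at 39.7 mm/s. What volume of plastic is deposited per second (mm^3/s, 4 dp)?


Rate = 0.37 * 0.15 * 39.7 = 2.2034 mm^3/s


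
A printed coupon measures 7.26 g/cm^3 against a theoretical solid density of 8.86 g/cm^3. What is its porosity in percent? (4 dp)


Porosity = (1-7.26/8.86)*100 = 18.0587 %


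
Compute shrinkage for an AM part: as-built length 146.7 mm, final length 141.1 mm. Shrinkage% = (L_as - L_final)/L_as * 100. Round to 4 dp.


Shrinkage = ((146.7-141.1)/146.7)*100 = 3.8173 %


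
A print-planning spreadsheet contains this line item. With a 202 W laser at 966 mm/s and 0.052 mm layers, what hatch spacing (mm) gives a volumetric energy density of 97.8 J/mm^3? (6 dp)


h = 202 / (97.8*966*0.052) = 0.041118 mm


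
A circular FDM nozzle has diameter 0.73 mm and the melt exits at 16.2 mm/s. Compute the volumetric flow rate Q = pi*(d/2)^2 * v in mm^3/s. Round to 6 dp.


A = pi*(0.73/2)^2 = 0.41853868 mm^2
Q = 0.41853868 * 16.2 = 6.780327 mm^3/s


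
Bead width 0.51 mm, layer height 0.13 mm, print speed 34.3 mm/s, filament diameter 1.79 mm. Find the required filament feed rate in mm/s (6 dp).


Q = 0.51 * 0.13 * 34.3 = 2.27409 mm^3/s
A_fil = pi*(1.79/2)^2 = 2.51649426 mm^2
v_feed = 2.27409 / 2.51649426 = 0.903674 mm/s


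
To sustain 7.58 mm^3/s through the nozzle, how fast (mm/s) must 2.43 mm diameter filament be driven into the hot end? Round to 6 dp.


A = pi*(2.43/2)^2 = 4.637698
v = 7.58 / 4.637698 = 1.634432 mm/s


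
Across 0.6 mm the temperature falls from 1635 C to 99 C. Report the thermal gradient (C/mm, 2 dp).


G = (1635-99)/0.6 = 2560.0 C/mm


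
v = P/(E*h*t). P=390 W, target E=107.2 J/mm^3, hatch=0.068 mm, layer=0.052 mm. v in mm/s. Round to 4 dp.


v = 390 / (107.2*0.068*0.052) = 1028.863 mm/s


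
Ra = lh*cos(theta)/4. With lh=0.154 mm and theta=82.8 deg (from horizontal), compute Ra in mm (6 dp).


Ra = 0.154 * cos(82.8) / 4 = 0.004825 mm


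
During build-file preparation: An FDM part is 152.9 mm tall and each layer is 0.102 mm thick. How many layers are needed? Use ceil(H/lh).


Layers = ceil(152.9/0.102) = 1500


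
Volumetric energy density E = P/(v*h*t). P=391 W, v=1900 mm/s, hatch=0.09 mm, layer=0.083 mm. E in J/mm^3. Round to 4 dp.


E = 391 / (1900*0.09*0.083) = 27.5488 J/mm^3


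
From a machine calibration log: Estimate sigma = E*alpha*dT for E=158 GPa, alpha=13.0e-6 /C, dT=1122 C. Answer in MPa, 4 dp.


sigma = 158*1000 * 13.0e-6 * 1122 = 2304.588 MPa


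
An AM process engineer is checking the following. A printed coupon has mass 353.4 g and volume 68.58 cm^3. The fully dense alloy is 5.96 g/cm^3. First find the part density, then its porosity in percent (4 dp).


rho_part = 353.4 / 68.58 = 5.15310586 g/cm^3
Porosity = (1 - 5.15310586/5.96)*100 = 13.5385 %


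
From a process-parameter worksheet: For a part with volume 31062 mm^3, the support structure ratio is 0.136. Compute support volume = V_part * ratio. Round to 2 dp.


V_support = 31062 * 0.136 = 4224.43 mm^3


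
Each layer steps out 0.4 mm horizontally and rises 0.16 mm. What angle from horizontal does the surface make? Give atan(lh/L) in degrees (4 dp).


angle = atan(0.16/0.4) = 21.8014 degrees


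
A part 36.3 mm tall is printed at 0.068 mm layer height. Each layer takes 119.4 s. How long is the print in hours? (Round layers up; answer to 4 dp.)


Layers = ceil(36.3/0.068) = 534
t = 534 * 119.4 / 3600 = 17.711 hrs


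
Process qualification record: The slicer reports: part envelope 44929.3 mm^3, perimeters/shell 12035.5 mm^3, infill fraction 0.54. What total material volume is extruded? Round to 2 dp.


V_infill = (44929.3 - 12035.5) * 0.54 = 17762.65
V_total = 12035.5 + 17762.65 = 29798.15 mm^3


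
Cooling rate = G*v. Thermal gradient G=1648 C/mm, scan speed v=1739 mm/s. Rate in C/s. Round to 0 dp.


CR = 1648 * 1739 = 2865872 C/s


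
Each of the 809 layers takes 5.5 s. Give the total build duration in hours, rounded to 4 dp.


t = 809 * 5.5 / 3600 = 1.236 hrs


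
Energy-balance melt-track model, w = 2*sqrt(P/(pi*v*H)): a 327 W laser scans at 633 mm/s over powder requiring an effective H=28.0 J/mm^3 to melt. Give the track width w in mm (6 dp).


w = 2*sqrt(327/(pi*633*28.0)) = 0.153267 mm


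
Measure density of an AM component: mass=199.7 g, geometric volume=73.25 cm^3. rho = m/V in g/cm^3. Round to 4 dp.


rho = 199.7 / 73.25 = 2.7263 g/cm^3


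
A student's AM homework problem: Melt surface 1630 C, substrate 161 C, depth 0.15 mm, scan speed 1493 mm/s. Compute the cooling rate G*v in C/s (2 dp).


G = (1630-161)/0.15 = 9793.33333333 C/mm
CR = 9793.33333333 * 1493 = 14621446.67 C/s


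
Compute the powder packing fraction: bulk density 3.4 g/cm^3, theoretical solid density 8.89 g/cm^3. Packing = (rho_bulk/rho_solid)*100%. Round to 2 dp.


Packing = (3.4/8.89)*100 = 38.25 %


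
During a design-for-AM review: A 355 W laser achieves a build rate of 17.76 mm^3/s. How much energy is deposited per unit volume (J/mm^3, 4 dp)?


SE = 355 / 17.76 = 19.9887 J/mm^3


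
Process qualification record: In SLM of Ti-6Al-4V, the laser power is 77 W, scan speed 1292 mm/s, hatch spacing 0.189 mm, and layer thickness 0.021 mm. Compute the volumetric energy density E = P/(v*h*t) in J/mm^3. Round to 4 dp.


E = 77 / (1292*0.189*0.021) = 15.0158 J/mm^3


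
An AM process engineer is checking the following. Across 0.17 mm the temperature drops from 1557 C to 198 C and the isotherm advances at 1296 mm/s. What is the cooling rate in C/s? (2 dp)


G = (1557-198)/0.17 = 7994.11764706 C/mm
CR = 7994.11764706 * 1296 = 10360376.47 C/s


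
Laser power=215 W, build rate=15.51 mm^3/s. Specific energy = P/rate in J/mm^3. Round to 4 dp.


SE = 215 / 15.51 = 13.862 J/mm^3


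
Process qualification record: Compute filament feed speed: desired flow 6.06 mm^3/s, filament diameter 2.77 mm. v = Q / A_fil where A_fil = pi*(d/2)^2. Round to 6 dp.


A = pi*(2.77/2)^2 = 6.026282
v = 6.06 / 6.026282 = 1.005595 mm/s


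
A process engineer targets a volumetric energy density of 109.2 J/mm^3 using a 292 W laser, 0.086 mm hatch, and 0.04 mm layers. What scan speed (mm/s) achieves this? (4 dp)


v = 292 / (109.2*0.086*0.04) = 777.3235 mm/s


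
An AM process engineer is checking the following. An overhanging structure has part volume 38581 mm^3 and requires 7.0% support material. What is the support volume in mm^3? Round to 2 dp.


V_support = 38581 * 0.07 = 2700.67 mm^3


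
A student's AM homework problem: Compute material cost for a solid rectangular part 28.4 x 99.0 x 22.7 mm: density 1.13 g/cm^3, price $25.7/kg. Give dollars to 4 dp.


V = 28.4 * 99.0 * 22.7 = 63823.32 mm^3 = 63.82332 cm^3
Mass = 63.82332 * 1.13 / 1000 = 0.07212035 kg
Cost = 0.07212035 * 25.7 = 1.8535 $


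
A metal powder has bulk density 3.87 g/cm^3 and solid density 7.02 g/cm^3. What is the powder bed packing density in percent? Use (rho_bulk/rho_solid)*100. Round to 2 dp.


Packing = (3.87/7.02)*100 = 55.13 %


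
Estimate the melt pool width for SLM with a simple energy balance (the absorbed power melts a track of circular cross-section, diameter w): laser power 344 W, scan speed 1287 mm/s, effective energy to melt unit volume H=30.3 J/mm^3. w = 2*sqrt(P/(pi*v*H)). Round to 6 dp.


w = 2*sqrt(344/(pi*1287*30.3)) = 0.10598 mm


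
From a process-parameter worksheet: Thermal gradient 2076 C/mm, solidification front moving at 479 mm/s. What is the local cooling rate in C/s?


CR = 2076 * 479 = 994404 C/s


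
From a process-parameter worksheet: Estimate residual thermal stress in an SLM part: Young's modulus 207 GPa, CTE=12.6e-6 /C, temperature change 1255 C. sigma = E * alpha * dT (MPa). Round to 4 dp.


sigma = 207*1000 * 12.6e-6 * 1255 = 3273.291 MPa


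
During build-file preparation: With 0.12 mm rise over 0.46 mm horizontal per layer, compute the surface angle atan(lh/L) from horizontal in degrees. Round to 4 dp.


angle = atan(0.12/0.46) = 14.6209 degrees


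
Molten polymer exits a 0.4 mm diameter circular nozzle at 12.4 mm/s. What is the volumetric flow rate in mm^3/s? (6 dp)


A = pi*(0.4/2)^2 = 0.12566371 mm^2
Q = 0.12566371 * 12.4 = 1.55823 mm^3/s


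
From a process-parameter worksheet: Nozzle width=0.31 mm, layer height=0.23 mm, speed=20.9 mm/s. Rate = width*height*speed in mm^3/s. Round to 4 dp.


Rate = 0.31 * 0.23 * 20.9 = 1.4902 mm^3/s


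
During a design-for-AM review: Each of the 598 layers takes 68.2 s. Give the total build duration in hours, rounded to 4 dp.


t = 598 * 68.2 / 3600 = 11.3288 hrs


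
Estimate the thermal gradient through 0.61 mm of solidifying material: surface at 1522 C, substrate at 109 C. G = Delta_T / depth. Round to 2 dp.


G = (1522-109)/0.61 = 2316.39 C/mm
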